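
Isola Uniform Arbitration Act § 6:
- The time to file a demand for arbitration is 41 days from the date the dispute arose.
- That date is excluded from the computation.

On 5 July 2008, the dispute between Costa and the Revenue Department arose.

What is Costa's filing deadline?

41 days after 5 July 2008 is August 15, 2008.

August 15, 2008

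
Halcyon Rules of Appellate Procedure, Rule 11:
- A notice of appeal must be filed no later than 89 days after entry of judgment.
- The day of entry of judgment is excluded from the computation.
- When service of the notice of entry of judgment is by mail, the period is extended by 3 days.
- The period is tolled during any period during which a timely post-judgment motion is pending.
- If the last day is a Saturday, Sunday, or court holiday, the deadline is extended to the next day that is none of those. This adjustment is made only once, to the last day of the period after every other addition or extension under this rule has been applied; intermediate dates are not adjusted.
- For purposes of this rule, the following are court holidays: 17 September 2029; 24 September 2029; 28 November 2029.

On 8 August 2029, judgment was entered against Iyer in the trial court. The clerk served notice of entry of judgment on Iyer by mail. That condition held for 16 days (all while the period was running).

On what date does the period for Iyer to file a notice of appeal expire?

November 26, 2029

89 days after 8 August 2029 is November 5, 2029.
Service was by mail, adding 3 days: November 5, 2029 + 3 days = November 8, 2029.
Tolling adds 16 days: November 8, 2029 + 16 days = November 24, 2029.
November 24, 2029 is Saturday; November 25, 2029 is Sunday. The next qualifying day is November 26, 2029.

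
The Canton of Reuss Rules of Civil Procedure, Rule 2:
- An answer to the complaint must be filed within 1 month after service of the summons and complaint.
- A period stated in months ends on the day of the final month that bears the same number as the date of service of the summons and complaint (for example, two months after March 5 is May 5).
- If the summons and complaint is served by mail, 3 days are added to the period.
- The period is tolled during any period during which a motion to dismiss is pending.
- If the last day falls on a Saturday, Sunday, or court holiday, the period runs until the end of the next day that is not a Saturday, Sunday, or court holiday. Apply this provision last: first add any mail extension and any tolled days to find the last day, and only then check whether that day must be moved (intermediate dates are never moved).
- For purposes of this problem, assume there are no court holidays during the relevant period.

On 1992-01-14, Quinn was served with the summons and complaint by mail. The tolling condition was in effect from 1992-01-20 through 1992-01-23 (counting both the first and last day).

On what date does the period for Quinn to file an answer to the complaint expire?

1 month after 1992-01-14 is February 14, 1992.
Service was by mail, adding 3 days: February 14, 1992 + 3 days = February 17, 1992.
From January 20, 1992 through January 23, 1992 inclusive is 4 days; tolling adds 4 days: February 17, 1992 + 4 days = February 21, 1992.
February 21, 1992 is a Friday and not a court holiday, so no extension applies.

February 21, 1992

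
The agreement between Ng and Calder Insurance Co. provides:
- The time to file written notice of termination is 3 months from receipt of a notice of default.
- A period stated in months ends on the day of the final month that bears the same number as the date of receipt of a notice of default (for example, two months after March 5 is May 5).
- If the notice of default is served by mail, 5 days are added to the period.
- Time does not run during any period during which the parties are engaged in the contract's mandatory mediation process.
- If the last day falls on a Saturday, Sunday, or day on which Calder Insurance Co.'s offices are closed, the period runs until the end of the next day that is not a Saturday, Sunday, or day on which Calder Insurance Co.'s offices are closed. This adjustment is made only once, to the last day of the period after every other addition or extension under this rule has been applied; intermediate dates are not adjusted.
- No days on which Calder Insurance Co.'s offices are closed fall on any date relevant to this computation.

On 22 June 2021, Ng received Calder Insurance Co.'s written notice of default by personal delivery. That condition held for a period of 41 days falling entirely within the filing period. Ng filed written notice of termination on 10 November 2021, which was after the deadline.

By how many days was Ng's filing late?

8 days

3 months after 22 June 2021 is September 22, 2021.
Service was not by mail, so no mail extension applies.
Tolling adds 41 days: September 22, 2021 + 41 days = November 2, 2021.
November 2, 2021 is a Tuesday and not a day on which Calder Insurance Co.'s offices are closed, so no extension applies.
The deadline is November 2, 2021; from November 2, 2021 to November 10, 2021 is 8 days.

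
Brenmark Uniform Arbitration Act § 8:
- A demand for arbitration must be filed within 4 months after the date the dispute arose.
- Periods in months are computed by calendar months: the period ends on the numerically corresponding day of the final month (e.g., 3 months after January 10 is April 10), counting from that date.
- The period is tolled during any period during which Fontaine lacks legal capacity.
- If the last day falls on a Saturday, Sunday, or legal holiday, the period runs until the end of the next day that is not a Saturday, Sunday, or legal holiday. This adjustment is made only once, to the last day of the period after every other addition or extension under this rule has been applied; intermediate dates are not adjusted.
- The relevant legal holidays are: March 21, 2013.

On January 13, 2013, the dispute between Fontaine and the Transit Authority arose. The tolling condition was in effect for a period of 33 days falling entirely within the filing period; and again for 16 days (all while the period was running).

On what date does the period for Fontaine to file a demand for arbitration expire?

4 months after January 13, 2013 is May 13, 2013.
Tolling adds 33 days: May 13, 2013 + 33 days = June 15, 2013.
Tolling adds 16 days: June 15, 2013 + 16 days = July 1, 2013.
July 1, 2013 is a Monday and not a legal holiday, so no extension applies.

July 1, 2013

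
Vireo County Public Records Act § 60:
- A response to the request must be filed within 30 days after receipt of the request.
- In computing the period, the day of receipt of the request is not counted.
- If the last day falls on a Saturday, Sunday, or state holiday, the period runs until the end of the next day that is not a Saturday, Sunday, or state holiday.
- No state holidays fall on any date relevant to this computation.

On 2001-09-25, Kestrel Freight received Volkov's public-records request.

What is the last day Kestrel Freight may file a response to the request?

October 25, 2001

30 days after 2001-09-25 is October 25, 2001.
October 25, 2001 is a Thursday and not a state holiday, so no extension applies.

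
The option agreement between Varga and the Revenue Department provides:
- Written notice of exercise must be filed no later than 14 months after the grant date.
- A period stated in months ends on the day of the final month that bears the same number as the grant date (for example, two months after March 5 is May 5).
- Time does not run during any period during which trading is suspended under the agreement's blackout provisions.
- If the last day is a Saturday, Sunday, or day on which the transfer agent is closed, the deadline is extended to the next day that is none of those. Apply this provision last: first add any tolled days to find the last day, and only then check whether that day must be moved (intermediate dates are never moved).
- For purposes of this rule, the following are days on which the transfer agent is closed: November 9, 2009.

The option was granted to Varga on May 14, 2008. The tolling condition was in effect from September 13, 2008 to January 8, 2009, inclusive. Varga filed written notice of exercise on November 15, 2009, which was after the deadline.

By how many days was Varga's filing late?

14 months after May 14, 2008 is July 14, 2009.
From September 13, 2008 through January 8, 2009 inclusive is 118 days; tolling adds 118 days: July 14, 2009 + 118 days = November 9, 2009.
November 9, 2009 is a listed holiday. The next qualifying day is November 10, 2009.
The deadline is November 10, 2009; from November 10, 2009 to November 15, 2009 is 5 days.

5 days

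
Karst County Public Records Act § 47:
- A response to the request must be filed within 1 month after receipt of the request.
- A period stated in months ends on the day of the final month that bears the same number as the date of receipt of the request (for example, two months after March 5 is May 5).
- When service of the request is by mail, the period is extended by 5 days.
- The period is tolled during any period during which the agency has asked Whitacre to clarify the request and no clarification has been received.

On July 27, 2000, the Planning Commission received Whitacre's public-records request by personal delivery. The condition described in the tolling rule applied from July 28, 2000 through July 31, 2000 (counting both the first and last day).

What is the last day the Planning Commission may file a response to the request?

1 month after July 27, 2000 is August 27, 2000.
Service was not by mail, so no mail extension applies.
From July 28, 2000 through July 31, 2000 inclusive is 4 days; tolling adds 4 days: August 27, 2000 + 4 days = August 31, 2000.

August 31, 2000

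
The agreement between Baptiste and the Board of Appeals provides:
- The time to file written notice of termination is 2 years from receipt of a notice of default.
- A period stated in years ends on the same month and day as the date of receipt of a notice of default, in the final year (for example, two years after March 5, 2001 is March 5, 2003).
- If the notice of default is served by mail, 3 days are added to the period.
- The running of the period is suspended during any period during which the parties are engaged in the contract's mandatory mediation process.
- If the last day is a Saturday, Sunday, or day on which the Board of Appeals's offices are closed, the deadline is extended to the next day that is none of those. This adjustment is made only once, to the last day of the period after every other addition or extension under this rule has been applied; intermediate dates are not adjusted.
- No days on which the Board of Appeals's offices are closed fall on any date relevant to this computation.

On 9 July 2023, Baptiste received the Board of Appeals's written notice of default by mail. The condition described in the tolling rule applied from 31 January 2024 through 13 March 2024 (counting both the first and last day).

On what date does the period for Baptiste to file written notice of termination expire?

August 25, 2025

2 years after 9 July 2023 is July 9, 2025.
Service was by mail, adding 3 days: July 9, 2025 + 3 days = July 12, 2025.
From January 31, 2024 through March 13, 2024 inclusive is 43 days; tolling adds 43 days: July 12, 2025 + 43 days = August 24, 2025.
August 24, 2025 is Sunday. The next qualifying day is August 25, 2025.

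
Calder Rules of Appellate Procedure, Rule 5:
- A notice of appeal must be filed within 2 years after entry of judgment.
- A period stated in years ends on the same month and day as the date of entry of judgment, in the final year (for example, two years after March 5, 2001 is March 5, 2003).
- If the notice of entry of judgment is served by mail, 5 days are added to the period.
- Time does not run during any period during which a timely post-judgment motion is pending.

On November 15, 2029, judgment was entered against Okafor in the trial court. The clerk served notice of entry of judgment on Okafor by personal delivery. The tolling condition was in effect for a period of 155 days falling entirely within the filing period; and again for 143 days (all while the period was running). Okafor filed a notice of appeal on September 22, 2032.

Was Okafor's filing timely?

No

2 years after November 15, 2029 is November 15, 2031.
Service was not by mail, so no mail extension applies.
Tolling adds 155 days: November 15, 2031 + 155 days = April 18, 2032.
Tolling adds 143 days: April 18, 2032 + 143 days = September 8, 2032.
The deadline is September 8, 2032; the filing on September 22, 2032 is after that date.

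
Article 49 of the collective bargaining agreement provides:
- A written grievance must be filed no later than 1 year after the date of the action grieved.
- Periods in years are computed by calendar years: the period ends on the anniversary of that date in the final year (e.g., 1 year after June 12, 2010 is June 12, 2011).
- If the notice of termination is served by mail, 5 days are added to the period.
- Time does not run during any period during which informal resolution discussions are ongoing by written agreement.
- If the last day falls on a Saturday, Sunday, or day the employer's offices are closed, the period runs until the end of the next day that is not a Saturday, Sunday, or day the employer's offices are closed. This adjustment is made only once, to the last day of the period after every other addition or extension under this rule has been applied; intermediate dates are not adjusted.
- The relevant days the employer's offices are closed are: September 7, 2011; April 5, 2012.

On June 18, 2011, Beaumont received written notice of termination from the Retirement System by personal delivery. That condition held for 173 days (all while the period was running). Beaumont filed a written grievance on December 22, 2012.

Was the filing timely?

No

1 year after June 18, 2011 is June 18, 2012.
Service was not by mail, so no mail extension applies.
Tolling adds 173 days: June 18, 2012 + 173 days = December 8, 2012.
December 8, 2012 is Saturday; December 9, 2012 is Sunday. The next qualifying day is December 10, 2012.
The deadline is December 10, 2012; the filing on December 22, 2012 is after that date.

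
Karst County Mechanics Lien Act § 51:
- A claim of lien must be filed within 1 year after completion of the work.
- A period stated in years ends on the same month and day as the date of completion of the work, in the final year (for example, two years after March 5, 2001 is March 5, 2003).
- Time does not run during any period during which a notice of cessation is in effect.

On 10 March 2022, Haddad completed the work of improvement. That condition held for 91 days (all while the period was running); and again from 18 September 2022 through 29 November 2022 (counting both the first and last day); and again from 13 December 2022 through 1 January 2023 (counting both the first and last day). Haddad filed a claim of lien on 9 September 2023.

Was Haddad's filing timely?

1 year after 10 March 2022 is March 10, 2023.
Tolling adds 91 days: March 10, 2023 + 91 days = June 9, 2023.
From September 18, 2022 through November 29, 2022 inclusive is 73 days; tolling adds 73 days: June 9, 2023 + 73 days = August 21, 2023.
From December 13, 2022 through January 1, 2023 inclusive is 20 days; tolling adds 20 days: August 21, 2023 + 20 days = September 10, 2023.
The deadline is September 10, 2023; the filing on September 9, 2023 is on or before that date.

Yes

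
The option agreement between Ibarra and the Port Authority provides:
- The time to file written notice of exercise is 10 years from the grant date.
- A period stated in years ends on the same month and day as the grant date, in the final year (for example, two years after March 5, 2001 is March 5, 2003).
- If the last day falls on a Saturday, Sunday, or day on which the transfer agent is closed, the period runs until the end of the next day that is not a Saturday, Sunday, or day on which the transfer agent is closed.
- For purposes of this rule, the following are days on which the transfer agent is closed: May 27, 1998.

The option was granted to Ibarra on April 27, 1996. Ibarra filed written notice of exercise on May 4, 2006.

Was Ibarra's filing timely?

No

10 years after April 27, 1996 is April 27, 2006.
April 27, 2006 is a Thursday and not a day on which the transfer agent is closed, so no extension applies.
The deadline is April 27, 2006; the filing on May 4, 2006 is after that date.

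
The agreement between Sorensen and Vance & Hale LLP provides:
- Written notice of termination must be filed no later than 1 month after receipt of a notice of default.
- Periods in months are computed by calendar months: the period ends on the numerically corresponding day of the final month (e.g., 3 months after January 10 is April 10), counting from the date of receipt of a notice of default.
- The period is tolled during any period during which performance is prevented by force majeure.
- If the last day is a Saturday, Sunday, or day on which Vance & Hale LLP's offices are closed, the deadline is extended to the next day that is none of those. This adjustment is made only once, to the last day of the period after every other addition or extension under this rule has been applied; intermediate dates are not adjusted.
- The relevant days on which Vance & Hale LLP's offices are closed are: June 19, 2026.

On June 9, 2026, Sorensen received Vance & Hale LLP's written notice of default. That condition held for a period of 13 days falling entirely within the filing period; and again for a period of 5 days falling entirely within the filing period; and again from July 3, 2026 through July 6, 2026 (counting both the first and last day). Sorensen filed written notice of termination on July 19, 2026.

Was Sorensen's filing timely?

1 month after June 9, 2026 is July 9, 2026.
Tolling adds 13 days: July 9, 2026 + 13 days = July 22, 2026.
Tolling adds 5 days: July 22, 2026 + 5 days = July 27, 2026.
From July 3, 2026 through July 6, 2026 inclusive is 4 days; tolling adds 4 days: July 27, 2026 + 4 days = July 31, 2026.
July 31, 2026 is a Friday and not a day on which Vance & Hale LLP's offices are closed, so no extension applies.
The deadline is July 31, 2026; the filing on July 19, 2026 is on or before that date.

Yes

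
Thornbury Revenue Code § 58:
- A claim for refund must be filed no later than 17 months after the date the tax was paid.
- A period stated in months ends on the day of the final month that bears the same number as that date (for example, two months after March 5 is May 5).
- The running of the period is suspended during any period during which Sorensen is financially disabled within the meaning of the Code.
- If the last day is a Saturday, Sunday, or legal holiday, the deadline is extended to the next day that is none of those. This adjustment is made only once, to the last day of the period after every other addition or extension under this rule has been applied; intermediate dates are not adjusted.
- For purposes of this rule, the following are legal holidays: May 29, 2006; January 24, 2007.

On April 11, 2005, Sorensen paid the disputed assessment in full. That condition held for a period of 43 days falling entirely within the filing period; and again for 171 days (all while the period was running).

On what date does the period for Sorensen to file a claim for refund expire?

April 13, 2007

17 months after April 11, 2005 is September 11, 2006.
Tolling adds 43 days: September 11, 2006 + 43 days = October 24, 2006.
Tolling adds 171 days: October 24, 2006 + 171 days = April 13, 2007.
April 13, 2007 is a Friday and not a legal holiday, so no extension applies.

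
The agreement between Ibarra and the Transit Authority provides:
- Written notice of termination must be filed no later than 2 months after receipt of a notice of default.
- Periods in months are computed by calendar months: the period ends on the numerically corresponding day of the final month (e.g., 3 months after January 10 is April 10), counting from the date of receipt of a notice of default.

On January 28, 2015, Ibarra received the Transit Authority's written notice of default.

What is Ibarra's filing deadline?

March 28, 2015

2 months after January 28, 2015 is March 28, 2015.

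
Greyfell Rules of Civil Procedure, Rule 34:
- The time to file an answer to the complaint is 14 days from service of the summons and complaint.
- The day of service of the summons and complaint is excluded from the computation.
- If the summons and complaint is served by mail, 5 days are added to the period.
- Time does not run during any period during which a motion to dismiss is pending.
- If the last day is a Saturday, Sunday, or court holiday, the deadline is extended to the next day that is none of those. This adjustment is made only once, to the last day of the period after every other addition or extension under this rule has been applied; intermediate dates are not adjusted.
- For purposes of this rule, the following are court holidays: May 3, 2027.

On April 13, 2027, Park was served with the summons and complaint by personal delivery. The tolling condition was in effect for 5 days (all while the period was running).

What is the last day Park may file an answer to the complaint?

14 days after April 13, 2027 is April 27, 2027.
Service was not by mail, so no mail extension applies.
Tolling adds 5 days: April 27, 2027 + 5 days = May 2, 2027.
May 2, 2027 is Sunday; May 3, 2027 is a listed holiday. The next qualifying day is May 4, 2027.

May 4, 2027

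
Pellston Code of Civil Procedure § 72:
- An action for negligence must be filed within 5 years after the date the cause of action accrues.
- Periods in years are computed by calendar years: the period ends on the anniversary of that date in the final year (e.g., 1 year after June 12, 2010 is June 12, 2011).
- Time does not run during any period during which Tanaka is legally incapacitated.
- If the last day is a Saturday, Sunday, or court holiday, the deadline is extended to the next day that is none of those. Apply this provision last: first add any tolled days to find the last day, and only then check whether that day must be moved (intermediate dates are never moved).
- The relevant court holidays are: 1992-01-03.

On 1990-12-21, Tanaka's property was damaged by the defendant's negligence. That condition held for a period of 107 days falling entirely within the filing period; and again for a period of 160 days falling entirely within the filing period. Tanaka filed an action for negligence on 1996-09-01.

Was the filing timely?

5 years after 1990-12-21 is December 21, 1995.
Tolling adds 107 days: December 21, 1995 + 107 days = April 6, 1996.
Tolling adds 160 days: April 6, 1996 + 160 days = September 13, 1996.
September 13, 1996 is a Friday and not a court holiday, so no extension applies.
The deadline is September 13, 1996; the filing on September 1, 1996 is on or before that date.

Yes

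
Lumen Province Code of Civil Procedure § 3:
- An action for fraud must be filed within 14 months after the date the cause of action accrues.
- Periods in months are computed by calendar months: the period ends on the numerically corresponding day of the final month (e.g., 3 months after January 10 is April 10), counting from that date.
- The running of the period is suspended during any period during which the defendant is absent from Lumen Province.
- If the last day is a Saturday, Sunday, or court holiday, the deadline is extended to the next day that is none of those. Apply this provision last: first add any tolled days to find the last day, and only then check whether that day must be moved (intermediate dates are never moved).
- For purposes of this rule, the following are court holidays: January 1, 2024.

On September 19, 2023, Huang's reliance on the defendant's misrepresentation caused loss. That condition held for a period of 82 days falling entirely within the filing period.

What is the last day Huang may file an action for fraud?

February 10, 2025

14 months after September 19, 2023 is November 19, 2024.
Tolling adds 82 days: November 19, 2024 + 82 days = February 9, 2025.
February 9, 2025 is Sunday. The next qualifying day is February 10, 2025.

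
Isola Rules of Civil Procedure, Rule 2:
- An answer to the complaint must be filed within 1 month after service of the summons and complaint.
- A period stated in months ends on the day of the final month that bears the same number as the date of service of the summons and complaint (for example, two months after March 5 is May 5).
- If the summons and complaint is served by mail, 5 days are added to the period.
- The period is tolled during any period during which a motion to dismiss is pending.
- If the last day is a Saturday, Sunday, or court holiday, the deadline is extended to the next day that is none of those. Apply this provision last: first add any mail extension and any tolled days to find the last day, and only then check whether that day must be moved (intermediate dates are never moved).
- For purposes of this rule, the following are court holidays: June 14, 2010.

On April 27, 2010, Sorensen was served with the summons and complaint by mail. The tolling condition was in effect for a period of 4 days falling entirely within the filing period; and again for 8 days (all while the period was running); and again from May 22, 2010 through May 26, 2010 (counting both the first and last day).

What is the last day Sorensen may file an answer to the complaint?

June 18, 2010

1 month after April 27, 2010 is May 27, 2010.
Service was by mail, adding 5 days: May 27, 2010 + 5 days = June 1, 2010.
Tolling adds 4 days: June 1, 2010 + 4 days = June 5, 2010.
Tolling adds 8 days: June 5, 2010 + 8 days = June 13, 2010.
From May 22, 2010 through May 26, 2010 inclusive is 5 days; tolling adds 5 days: June 13, 2010 + 5 days = June 18, 2010.
June 18, 2010 is a Friday and not a court holiday, so no extension applies.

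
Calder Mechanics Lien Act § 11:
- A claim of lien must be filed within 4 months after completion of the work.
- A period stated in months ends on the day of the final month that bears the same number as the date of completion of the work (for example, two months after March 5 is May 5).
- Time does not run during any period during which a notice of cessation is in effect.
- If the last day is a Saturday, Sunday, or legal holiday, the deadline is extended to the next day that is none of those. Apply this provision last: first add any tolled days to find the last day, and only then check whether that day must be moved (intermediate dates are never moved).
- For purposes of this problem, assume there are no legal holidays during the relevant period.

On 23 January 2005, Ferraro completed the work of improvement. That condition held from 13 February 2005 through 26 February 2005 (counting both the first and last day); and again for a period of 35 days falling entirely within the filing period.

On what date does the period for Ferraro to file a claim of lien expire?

4 months after 23 January 2005 is May 23, 2005.
From February 13, 2005 through February 26, 2005 inclusive is 14 days; tolling adds 14 days: May 23, 2005 + 14 days = June 6, 2005.
Tolling adds 35 days: June 6, 2005 + 35 days = July 11, 2005.
July 11, 2005 is a Monday and not a legal holiday, so no extension applies.

July 11, 2005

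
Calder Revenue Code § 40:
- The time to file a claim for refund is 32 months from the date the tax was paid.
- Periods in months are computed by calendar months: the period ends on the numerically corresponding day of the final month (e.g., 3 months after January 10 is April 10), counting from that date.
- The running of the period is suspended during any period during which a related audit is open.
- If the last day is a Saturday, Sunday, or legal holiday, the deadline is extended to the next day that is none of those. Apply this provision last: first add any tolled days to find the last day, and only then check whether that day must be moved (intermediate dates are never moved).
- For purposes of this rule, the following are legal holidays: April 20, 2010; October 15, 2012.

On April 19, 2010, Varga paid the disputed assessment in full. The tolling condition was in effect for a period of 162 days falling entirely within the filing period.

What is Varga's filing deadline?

May 30, 2013

32 months after April 19, 2010 is December 19, 2012.
Tolling adds 162 days: December 19, 2012 + 162 days = May 30, 2013.
May 30, 2013 is a Thursday and not a legal holiday, so no extension applies.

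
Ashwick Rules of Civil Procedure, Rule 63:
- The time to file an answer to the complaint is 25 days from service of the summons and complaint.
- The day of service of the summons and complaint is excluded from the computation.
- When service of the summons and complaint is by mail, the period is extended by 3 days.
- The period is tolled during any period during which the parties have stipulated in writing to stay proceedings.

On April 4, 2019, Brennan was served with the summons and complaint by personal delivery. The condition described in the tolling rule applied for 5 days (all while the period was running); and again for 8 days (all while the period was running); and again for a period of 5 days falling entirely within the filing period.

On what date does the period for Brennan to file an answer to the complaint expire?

25 days after April 4, 2019 is April 29, 2019.
Service was not by mail, so no mail extension applies.
Tolling adds 5 days: April 29, 2019 + 5 days = May 4, 2019.
Tolling adds 8 days: May 4, 2019 + 8 days = May 12, 2019.
Tolling adds 5 days: May 12, 2019 + 5 days = May 17, 2019.

May 17, 2019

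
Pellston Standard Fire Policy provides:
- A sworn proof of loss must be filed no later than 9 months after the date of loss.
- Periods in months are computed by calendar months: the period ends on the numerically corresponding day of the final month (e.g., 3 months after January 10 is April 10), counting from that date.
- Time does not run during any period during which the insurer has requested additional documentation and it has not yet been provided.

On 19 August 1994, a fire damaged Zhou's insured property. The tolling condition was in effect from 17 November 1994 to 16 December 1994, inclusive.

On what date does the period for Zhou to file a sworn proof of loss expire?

June 18, 1995

9 months after 19 August 1994 is May 19, 1995.
From November 17, 1994 through December 16, 1994 inclusive is 30 days; tolling adds 30 days: May 19, 1995 + 30 days = June 18, 1995.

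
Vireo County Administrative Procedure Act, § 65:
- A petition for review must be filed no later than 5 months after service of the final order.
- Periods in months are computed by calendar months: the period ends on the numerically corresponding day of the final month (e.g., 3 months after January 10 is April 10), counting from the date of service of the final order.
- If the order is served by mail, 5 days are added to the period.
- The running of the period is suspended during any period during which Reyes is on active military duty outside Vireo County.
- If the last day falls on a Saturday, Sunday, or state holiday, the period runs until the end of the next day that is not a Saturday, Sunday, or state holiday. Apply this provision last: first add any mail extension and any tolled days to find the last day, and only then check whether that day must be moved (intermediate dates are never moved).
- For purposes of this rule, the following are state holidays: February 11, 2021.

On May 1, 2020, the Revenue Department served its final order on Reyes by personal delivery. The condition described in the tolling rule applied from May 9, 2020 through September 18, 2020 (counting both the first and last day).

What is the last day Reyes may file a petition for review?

February 12, 2021

5 months after May 1, 2020 is October 1, 2020.
Service was not by mail, so no mail extension applies.
From May 9, 2020 through September 18, 2020 inclusive is 133 days; tolling adds 133 days: October 1, 2020 + 133 days = February 11, 2021.
February 11, 2021 is a listed holiday. The next qualifying day is February 12, 2021.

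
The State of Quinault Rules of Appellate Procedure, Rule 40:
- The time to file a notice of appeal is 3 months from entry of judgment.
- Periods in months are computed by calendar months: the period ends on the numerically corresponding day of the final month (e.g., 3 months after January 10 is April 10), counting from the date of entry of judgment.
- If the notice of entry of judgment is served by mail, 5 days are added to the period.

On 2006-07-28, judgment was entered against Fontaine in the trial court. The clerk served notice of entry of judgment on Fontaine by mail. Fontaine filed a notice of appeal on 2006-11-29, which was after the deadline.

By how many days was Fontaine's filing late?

3 months after 2006-07-28 is October 28, 2006.
Service was by mail, adding 5 days: October 28, 2006 + 5 days = November 2, 2006.
The deadline is November 2, 2006; from November 2, 2006 to November 29, 2006 is 27 days.

27 days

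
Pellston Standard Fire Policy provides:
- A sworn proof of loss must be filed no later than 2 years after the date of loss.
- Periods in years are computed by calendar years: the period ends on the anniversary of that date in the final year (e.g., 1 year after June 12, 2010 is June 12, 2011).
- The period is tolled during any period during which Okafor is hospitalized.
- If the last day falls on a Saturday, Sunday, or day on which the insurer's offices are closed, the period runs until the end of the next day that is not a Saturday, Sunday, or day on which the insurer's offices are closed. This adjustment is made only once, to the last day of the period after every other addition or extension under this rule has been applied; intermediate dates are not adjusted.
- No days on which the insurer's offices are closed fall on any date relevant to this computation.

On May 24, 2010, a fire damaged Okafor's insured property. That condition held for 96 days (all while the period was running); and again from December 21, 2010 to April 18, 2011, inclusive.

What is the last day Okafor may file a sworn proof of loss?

December 25, 2012

2 years after May 24, 2010 is May 24, 2012.
Tolling adds 96 days: May 24, 2012 + 96 days = August 28, 2012.
From December 21, 2010 through April 18, 2011 inclusive is 119 days; tolling adds 119 days: August 28, 2012 + 119 days = December 25, 2012.
December 25, 2012 is a Tuesday and not a day on which the insurer's offices are closed, so no extension applies.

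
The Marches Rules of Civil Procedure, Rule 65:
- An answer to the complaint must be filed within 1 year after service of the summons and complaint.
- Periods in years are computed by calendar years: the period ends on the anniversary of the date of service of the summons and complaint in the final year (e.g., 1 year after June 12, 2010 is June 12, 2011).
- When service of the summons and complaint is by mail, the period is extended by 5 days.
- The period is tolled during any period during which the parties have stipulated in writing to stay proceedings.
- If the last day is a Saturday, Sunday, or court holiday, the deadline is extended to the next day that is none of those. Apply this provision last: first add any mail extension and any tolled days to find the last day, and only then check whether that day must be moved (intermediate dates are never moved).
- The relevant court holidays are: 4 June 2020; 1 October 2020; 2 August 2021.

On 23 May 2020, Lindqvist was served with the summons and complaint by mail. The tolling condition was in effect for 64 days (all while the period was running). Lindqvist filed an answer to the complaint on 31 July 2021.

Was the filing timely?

1 year after 23 May 2020 is May 23, 2021.
Service was by mail, adding 5 days: May 23, 2021 + 5 days = May 28, 2021.
Tolling adds 64 days: May 28, 2021 + 64 days = July 31, 2021.
July 31, 2021 is Saturday; August 1, 2021 is Sunday; August 2, 2021 is a listed holiday. The next qualifying day is August 3, 2021.
The deadline is August 3, 2021; the filing on July 31, 2021 is on or before that date.

Yes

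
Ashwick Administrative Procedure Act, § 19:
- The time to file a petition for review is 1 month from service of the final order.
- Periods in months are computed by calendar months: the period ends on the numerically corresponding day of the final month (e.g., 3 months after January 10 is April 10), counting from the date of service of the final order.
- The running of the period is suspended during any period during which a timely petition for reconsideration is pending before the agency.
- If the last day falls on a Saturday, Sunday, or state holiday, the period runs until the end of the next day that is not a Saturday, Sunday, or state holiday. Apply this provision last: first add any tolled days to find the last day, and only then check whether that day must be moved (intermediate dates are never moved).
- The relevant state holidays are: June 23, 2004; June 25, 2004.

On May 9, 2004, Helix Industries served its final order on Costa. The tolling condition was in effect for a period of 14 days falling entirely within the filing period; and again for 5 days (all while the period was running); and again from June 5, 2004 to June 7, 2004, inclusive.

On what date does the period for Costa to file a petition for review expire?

July 1, 2004

1 month after May 9, 2004 is June 9, 2004.
Tolling adds 14 days: June 9, 2004 + 14 days = June 23, 2004.
Tolling adds 5 days: June 23, 2004 + 5 days = June 28, 2004.
From June 5, 2004 through June 7, 2004 inclusive is 3 days; tolling adds 3 days: June 28, 2004 + 3 days = July 1, 2004.
July 1, 2004 is a Thursday and not a state holiday, so no extension applies.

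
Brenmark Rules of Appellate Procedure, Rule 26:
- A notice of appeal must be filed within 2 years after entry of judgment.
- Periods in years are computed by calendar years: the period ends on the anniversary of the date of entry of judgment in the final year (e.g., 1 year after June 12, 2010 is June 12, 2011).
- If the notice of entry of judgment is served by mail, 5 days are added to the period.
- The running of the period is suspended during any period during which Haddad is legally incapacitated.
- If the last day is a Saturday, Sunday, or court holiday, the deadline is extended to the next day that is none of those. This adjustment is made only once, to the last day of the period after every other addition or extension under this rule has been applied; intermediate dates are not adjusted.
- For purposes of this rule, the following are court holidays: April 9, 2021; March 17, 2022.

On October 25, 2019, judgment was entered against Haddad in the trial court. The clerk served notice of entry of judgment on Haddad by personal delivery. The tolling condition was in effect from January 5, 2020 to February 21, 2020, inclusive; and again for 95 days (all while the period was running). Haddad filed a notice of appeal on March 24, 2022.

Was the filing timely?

2 years after October 25, 2019 is October 25, 2021.
Service was not by mail, so no mail extension applies.
From January 5, 2020 through February 21, 2020 inclusive is 48 days; tolling adds 48 days: October 25, 2021 + 48 days = December 12, 2021.
Tolling adds 95 days: December 12, 2021 + 95 days = March 17, 2022.
March 17, 2022 is a listed holiday. The next qualifying day is March 18, 2022.
The deadline is March 18, 2022; the filing on March 24, 2022 is after that date.

No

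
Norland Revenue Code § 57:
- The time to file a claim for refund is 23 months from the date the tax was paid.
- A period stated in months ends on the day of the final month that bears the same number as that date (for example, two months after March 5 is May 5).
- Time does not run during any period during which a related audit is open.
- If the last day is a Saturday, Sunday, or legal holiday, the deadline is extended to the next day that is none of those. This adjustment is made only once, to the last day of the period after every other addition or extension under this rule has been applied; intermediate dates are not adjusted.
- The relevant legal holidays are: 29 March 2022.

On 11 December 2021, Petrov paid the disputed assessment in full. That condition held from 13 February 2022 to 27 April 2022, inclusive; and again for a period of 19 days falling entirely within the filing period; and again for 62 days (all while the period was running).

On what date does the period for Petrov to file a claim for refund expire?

April 15, 2024

23 months after 11 December 2021 is November 11, 2023.
From February 13, 2022 through April 27, 2022 inclusive is 74 days; tolling adds 74 days: November 11, 2023 + 74 days = January 24, 2024.
Tolling adds 19 days: January 24, 2024 + 19 days = February 12, 2024.
Tolling adds 62 days: February 12, 2024 + 62 days = April 14, 2024.
April 14, 2024 is Sunday. The next qualifying day is April 15, 2024.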